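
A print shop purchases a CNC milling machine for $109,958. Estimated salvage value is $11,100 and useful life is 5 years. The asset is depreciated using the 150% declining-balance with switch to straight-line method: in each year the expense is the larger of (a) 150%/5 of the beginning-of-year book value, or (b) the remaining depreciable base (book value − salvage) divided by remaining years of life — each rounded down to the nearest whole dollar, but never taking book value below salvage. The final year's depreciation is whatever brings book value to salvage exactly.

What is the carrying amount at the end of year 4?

Depreciable base = $109,958 − $11,100 = $98,858.
Year 1: DB = ⌊$109,958 × 150%/5⌋ = $32,987; SL = ⌊$98,858/5⌋ = $19,771 → take DB $32,987. Book value $76,971.
Year 2: DB = ⌊$76,971 × 150%/5⌋ = $23,091; SL = ⌊$65,871/4⌋ = $16,467 → take DB $23,091. Book value $53,880.
Year 3: DB = ⌊$53,880 × 150%/5⌋ = $16,164; SL = ⌊$42,780/3⌋ = $14,260 → take DB $16,164. Book value $37,716.
Year 4: DB = ⌊$37,716 × 150%/5⌋ = $11,314; SL = ⌊$26,616/2⌋ = $13,308 → take SL $13,308. Book value $24,408.

$24,408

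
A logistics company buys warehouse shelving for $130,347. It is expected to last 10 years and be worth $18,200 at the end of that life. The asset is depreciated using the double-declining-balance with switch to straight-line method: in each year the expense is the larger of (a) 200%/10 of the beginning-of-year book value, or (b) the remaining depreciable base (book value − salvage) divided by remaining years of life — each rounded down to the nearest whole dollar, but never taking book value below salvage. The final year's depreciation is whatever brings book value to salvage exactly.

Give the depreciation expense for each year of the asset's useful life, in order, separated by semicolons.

$26,069; $20,855; $16,684; $13,347; $10,678; $8,542; $6,834; $5,467; $3,671; $0

Depreciable base = $130,347 − $18,200 = $112,147.
Year 1: DB = ⌊$130,347 × 200%/10⌋ = $26,069; SL = ⌊$112,147/10⌋ = $11,214 → take DB $26,069. Book value $104,278.
Year 2: DB = ⌊$104,278 × 200%/10⌋ = $20,855; SL = ⌊$86,078/9⌋ = $9,564 → take DB $20,855. Book value $83,423.
Year 3: DB = ⌊$83,423 × 200%/10⌋ = $16,684; SL = ⌊$65,223/8⌋ = $8,152 → take DB $16,684. Book value $66,739.
Year 4: DB = ⌊$66,739 × 200%/10⌋ = $13,347; SL = ⌊$48,539/7⌋ = $6,934 → take DB $13,347. Book value $53,392.
Year 5: DB = ⌊$53,392 × 200%/10⌋ = $10,678; SL = ⌊$35,192/6⌋ = $5,865 → take DB $10,678. Book value $42,714.
Year 6: DB = ⌊$42,714 × 200%/10⌋ = $8,542; SL = ⌊$24,514/5⌋ = $4,902 → take DB $8,542. Book value $34,172.
Year 7: DB = ⌊$34,172 × 200%/10⌋ = $6,834; SL = ⌊$15,972/4⌋ = $3,993 → take DB $6,834. Book value $27,338.
Year 8: DB = ⌊$27,338 × 200%/10⌋ = $5,467; SL = ⌊$9,138/3⌋ = $3,046 → take DB $5,467. Book value $21,871.
Year 9: DB = ⌊$21,871 × 200%/10⌋ = $4,374; SL = ⌊$3,671/2⌋ = $1,835 → take DB $4,374, capped at $3,671. Book value $18,200.
Year 10 (final): $18,200 − $18,200 = $0. Book value $18,200.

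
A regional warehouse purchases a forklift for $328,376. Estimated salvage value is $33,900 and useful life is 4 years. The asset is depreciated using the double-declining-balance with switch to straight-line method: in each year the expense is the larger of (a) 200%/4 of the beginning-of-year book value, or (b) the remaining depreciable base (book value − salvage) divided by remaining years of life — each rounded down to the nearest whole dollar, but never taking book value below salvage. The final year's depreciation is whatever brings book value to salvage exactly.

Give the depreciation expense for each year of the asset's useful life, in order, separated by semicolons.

$164,188; $82,094; $41,047; $7,147

Depreciable base = $328,376 − $33,900 = $294,476.
Year 1: DB = ⌊$328,376 × 200%/4⌋ = $164,188; SL = ⌊$294,476/4⌋ = $73,619 → take DB $164,188. Book value $164,188.
Year 2: DB = ⌊$164,188 × 200%/4⌋ = $82,094; SL = ⌊$130,288/3⌋ = $43,429 → take DB $82,094. Book value $82,094.
Year 3: DB = ⌊$82,094 × 200%/4⌋ = $41,047; SL = ⌊$48,194/2⌋ = $24,097 → take DB $41,047. Book value $41,047.
Year 4 (final): $41,047 − $33,900 = $7,147. Book value $33,900.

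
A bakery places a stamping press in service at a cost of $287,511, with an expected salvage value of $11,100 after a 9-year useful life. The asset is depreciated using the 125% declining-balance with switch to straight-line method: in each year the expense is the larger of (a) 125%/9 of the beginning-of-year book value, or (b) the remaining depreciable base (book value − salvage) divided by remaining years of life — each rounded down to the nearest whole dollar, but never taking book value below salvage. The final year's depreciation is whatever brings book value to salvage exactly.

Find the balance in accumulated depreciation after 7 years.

$218,915

Depreciable base = $287,511 − $11,100 = $276,411.
Year 1: DB = ⌊$287,511 × 125%/9⌋ = $39,932; SL = ⌊$276,411/9⌋ = $30,712 → take DB $39,932. Book value $247,579.
Year 2: DB = ⌊$247,579 × 125%/9⌋ = $34,385; SL = ⌊$236,479/8⌋ = $29,559 → take DB $34,385. Book value $213,194.
Year 3: DB = ⌊$213,194 × 125%/9⌋ = $29,610; SL = ⌊$202,094/7⌋ = $28,870 → take DB $29,610. Book value $183,584.
Year 4: DB = ⌊$183,584 × 125%/9⌋ = $25,497; SL = ⌊$172,484/6⌋ = $28,747 → take SL $28,747. Book value $154,837.
Year 5: DB = ⌊$154,837 × 125%/9⌋ = $21,505; SL = ⌊$143,737/5⌋ = $28,747 → take SL $28,747. Book value $126,090.
Year 6: DB = ⌊$126,090 × 125%/9⌋ = $17,512; SL = ⌊$114,990/4⌋ = $28,747 → take SL $28,747. Book value $97,343.
Year 7: DB = ⌊$97,343 × 125%/9⌋ = $13,519; SL = ⌊$86,243/3⌋ = $28,747 → take SL $28,747. Book value $68,596.
Accumulated through year 7 = $287,511 − $68,596 = $218,915.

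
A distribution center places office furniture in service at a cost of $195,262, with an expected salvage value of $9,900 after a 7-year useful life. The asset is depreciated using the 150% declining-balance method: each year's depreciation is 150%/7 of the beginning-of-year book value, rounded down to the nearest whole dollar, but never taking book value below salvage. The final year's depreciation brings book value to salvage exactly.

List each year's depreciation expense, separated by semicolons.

Depreciable base = $195,262 − $9,900 = $185,362.
Year 1: ⌊$195,262 × 150%/7⌋ = $41,841. Book value $153,421.
Year 2: ⌊$153,421 × 150%/7⌋ = $32,875. Book value $120,546.
Year 3: ⌊$120,546 × 150%/7⌋ = $25,831. Book value $94,715.
Year 4: ⌊$94,715 × 150%/7⌋ = $20,296. Book value $74,419.
Year 5: ⌊$74,419 × 150%/7⌋ = $15,946. Book value $58,473.
Year 6: ⌊$58,473 × 150%/7⌋ = $12,529. Book value $45,944.
Year 7 (final): $45,944 − $9,900 = $36,044. Book value $9,900.

$41,841; $32,875; $25,831; $20,296; $15,946; $12,529; $36,044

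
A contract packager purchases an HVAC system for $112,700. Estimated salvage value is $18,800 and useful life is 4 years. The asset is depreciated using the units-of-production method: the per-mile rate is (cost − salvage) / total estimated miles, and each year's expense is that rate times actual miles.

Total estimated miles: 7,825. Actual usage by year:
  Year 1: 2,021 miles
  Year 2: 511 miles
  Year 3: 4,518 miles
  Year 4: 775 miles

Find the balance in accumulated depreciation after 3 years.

Depreciable base = $112,700 − $18,800 = $93,900.
Rate = $93,900 / 7,825 miles = $12 per mile.
Year 1: 2,021 × $12 = $24,252. Book value $88,448.
Year 2: 511 × $12 = $6,132. Book value $82,316.
Year 3: 4,518 × $12 = $54,216. Book value $28,100.
Accumulated through year 3 = $112,700 − $28,100 = $84,600.

$84,600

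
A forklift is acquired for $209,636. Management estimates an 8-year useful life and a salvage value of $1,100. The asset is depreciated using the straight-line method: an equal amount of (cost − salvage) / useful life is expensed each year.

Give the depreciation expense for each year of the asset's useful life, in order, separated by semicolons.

$26,067; $26,067; $26,067; $26,067; $26,067; $26,067; $26,067; $26,067

Depreciable base = $209,636 − $1,100 = $208,536.
Annual expense = $208,536 / 8 = $26,067.
End of year 1: book value $183,569.
End of year 2: book value $157,502.
End of year 3: book value $131,435.
End of year 4: book value $105,368.
End of year 5: book value $79,301.
End of year 6: book value $53,234.
End of year 7: book value $27,167.
End of year 8: book value $1,100.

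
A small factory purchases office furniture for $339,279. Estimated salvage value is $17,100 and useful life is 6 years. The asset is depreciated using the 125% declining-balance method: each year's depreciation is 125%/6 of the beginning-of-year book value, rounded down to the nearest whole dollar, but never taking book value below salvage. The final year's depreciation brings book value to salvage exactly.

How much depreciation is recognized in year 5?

$27,764

Depreciable base = $339,279 − $17,100 = $322,179.
Year 1: ⌊$339,279 × 125%/6⌋ = $70,683. Book value $268,596.
Year 2: ⌊$268,596 × 125%/6⌋ = $55,957. Book value $212,639.
Year 3: ⌊$212,639 × 125%/6⌋ = $44,299. Book value $168,340.
Year 4: ⌊$168,340 × 125%/6⌋ = $35,070. Book value $133,270.
Year 5: ⌊$133,270 × 125%/6⌋ = $27,764. Book value $105,506.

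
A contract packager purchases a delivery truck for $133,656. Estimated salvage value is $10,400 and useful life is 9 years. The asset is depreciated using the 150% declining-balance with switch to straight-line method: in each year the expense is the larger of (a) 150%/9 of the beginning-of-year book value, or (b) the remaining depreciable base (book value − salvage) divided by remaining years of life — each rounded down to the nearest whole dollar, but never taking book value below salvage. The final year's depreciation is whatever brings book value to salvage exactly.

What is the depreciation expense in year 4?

Depreciable base = $133,656 − $10,400 = $123,256.
Year 1: DB = ⌊$133,656 × 150%/9⌋ = $22,276; SL = ⌊$123,256/9⌋ = $13,695 → take DB $22,276. Book value $111,380.
Year 2: DB = ⌊$111,380 × 150%/9⌋ = $18,563; SL = ⌊$100,980/8⌋ = $12,622 → take DB $18,563. Book value $92,817.
Year 3: DB = ⌊$92,817 × 150%/9⌋ = $15,469; SL = ⌊$82,417/7⌋ = $11,773 → take DB $15,469. Book value $77,348.
Year 4: DB = ⌊$77,348 × 150%/9⌋ = $12,891; SL = ⌊$66,948/6⌋ = $11,158 → take DB $12,891. Book value $64,457.

$12,891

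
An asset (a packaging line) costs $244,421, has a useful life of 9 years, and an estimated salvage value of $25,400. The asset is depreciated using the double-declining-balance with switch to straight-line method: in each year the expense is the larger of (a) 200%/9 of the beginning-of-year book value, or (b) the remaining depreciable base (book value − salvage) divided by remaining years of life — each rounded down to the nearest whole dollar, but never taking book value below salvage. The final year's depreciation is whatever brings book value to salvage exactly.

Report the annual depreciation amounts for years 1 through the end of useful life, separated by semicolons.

$54,315; $42,245; $32,858; $25,556; $19,877; $15,460; $12,024; $9,352; $7,334

Depreciable base = $244,421 − $25,400 = $219,021.
Year 1: DB = ⌊$244,421 × 200%/9⌋ = $54,315; SL = ⌊$219,021/9⌋ = $24,335 → take DB $54,315. Book value $190,106.
Year 2: DB = ⌊$190,106 × 200%/9⌋ = $42,245; SL = ⌊$164,706/8⌋ = $20,588 → take DB $42,245. Book value $147,861.
Year 3: DB = ⌊$147,861 × 200%/9⌋ = $32,858; SL = ⌊$122,461/7⌋ = $17,494 → take DB $32,858. Book value $115,003.
Year 4: DB = ⌊$115,003 × 200%/9⌋ = $25,556; SL = ⌊$89,603/6⌋ = $14,933 → take DB $25,556. Book value $89,447.
Year 5: DB = ⌊$89,447 × 200%/9⌋ = $19,877; SL = ⌊$64,047/5⌋ = $12,809 → take DB $19,877. Book value $69,570.
Year 6: DB = ⌊$69,570 × 200%/9⌋ = $15,460; SL = ⌊$44,170/4⌋ = $11,042 → take DB $15,460. Book value $54,110.
Year 7: DB = ⌊$54,110 × 200%/9⌋ = $12,024; SL = ⌊$28,710/3⌋ = $9,570 → take DB $12,024. Book value $42,086.
Year 8: DB = ⌊$42,086 × 200%/9⌋ = $9,352; SL = ⌊$16,686/2⌋ = $8,343 → take DB $9,352. Book value $32,734.
Year 9 (final): $32,734 − $25,400 = $7,334. Book value $25,400.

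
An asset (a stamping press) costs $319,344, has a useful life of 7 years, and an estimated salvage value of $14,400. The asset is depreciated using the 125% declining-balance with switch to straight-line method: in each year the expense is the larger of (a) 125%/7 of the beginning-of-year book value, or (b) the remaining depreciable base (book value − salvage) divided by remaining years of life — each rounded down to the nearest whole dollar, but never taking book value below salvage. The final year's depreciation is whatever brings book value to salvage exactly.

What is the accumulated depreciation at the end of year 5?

Depreciable base = $319,344 − $14,400 = $304,944.
Year 1: DB = ⌊$319,344 × 125%/7⌋ = $57,025; SL = ⌊$304,944/7⌋ = $43,563 → take DB $57,025. Book value $262,319.
Year 2: DB = ⌊$262,319 × 125%/7⌋ = $46,842; SL = ⌊$247,919/6⌋ = $41,319 → take DB $46,842. Book value $215,477.
Year 3: DB = ⌊$215,477 × 125%/7⌋ = $38,478; SL = ⌊$201,077/5⌋ = $40,215 → take SL $40,215. Book value $175,262.
Year 4: DB = ⌊$175,262 × 125%/7⌋ = $31,296; SL = ⌊$160,862/4⌋ = $40,215 → take SL $40,215. Book value $135,047.
Year 5: DB = ⌊$135,047 × 125%/7⌋ = $24,115; SL = ⌊$120,647/3⌋ = $40,215 → take SL $40,215. Book value $94,832.
Accumulated through year 5 = $319,344 − $94,832 = $224,512.

$224,512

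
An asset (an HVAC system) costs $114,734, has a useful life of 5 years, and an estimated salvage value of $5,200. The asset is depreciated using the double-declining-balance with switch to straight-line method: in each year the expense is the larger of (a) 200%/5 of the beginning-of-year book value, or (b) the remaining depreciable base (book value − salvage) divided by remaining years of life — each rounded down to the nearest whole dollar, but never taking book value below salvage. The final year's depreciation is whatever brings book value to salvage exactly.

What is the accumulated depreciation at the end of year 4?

$99,864

Depreciable base = $114,734 − $5,200 = $109,534.
Year 1: DB = ⌊$114,734 × 200%/5⌋ = $45,893; SL = ⌊$109,534/5⌋ = $21,906 → take DB $45,893. Book value $68,841.
Year 2: DB = ⌊$68,841 × 200%/5⌋ = $27,536; SL = ⌊$63,641/4⌋ = $15,910 → take DB $27,536. Book value $41,305.
Year 3: DB = ⌊$41,305 × 200%/5⌋ = $16,522; SL = ⌊$36,105/3⌋ = $12,035 → take DB $16,522. Book value $24,783.
Year 4: DB = ⌊$24,783 × 200%/5⌋ = $9,913; SL = ⌊$19,583/2⌋ = $9,791 → take DB $9,913. Book value $14,870.
Accumulated through year 4 = $114,734 − $14,870 = $99,864.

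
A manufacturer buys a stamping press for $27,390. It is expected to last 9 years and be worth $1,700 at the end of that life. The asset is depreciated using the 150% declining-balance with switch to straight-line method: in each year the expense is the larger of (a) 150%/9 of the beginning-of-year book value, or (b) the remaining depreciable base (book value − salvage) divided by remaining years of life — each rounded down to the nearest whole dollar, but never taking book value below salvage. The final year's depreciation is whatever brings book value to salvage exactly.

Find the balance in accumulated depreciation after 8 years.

$23,388

Depreciable base = $27,390 − $1,700 = $25,690.
Year 1: DB = ⌊$27,390 × 150%/9⌋ = $4,565; SL = ⌊$25,690/9⌋ = $2,854 → take DB $4,565. Book value $22,825.
Year 2: DB = ⌊$22,825 × 150%/9⌋ = $3,804; SL = ⌊$21,125/8⌋ = $2,640 → take DB $3,804. Book value $19,021.
Year 3: DB = ⌊$19,021 × 150%/9⌋ = $3,170; SL = ⌊$17,321/7⌋ = $2,474 → take DB $3,170. Book value $15,851.
Year 4: DB = ⌊$15,851 × 150%/9⌋ = $2,641; SL = ⌊$14,151/6⌋ = $2,358 → take DB $2,641. Book value $13,210.
Year 5: DB = ⌊$13,210 × 150%/9⌋ = $2,201; SL = ⌊$11,510/5⌋ = $2,302 → take SL $2,302. Book value $10,908.
Year 6: DB = ⌊$10,908 × 150%/9⌋ = $1,818; SL = ⌊$9,208/4⌋ = $2,302 → take SL $2,302. Book value $8,606.
Year 7: DB = ⌊$8,606 × 150%/9⌋ = $1,434; SL = ⌊$6,906/3⌋ = $2,302 → take SL $2,302. Book value $6,304.
Year 8: DB = ⌊$6,304 × 150%/9⌋ = $1,050; SL = ⌊$4,604/2⌋ = $2,302 → take SL $2,302. Book value $4,002.
Accumulated through year 8 = $27,390 − $4,002 = $23,388.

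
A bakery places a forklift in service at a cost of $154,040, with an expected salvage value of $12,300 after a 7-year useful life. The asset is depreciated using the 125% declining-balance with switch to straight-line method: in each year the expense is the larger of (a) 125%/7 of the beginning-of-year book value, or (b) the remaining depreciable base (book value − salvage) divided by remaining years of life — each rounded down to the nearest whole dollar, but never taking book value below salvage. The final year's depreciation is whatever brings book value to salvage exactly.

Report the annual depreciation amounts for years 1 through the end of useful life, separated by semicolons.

Depreciable base = $154,040 − $12,300 = $141,740.
Year 1: DB = ⌊$154,040 × 125%/7⌋ = $27,507; SL = ⌊$141,740/7⌋ = $20,248 → take DB $27,507. Book value $126,533.
Year 2: DB = ⌊$126,533 × 125%/7⌋ = $22,595; SL = ⌊$114,233/6⌋ = $19,038 → take DB $22,595. Book value $103,938.
Year 3: DB = ⌊$103,938 × 125%/7⌋ = $18,560; SL = ⌊$91,638/5⌋ = $18,327 → take DB $18,560. Book value $85,378.
Year 4: DB = ⌊$85,378 × 125%/7⌋ = $15,246; SL = ⌊$73,078/4⌋ = $18,269 → take SL $18,269. Book value $67,109.
Year 5: DB = ⌊$67,109 × 125%/7⌋ = $11,983; SL = ⌊$54,809/3⌋ = $18,269 → take SL $18,269. Book value $48,840.
Year 6: DB = ⌊$48,840 × 125%/7⌋ = $8,721; SL = ⌊$36,540/2⌋ = $18,270 → take SL $18,270. Book value $30,570.
Year 7 (final): $30,570 − $12,300 = $18,270. Book value $12,300.

$27,507; $22,595; $18,560; $18,269; $18,269; $18,270; $18,270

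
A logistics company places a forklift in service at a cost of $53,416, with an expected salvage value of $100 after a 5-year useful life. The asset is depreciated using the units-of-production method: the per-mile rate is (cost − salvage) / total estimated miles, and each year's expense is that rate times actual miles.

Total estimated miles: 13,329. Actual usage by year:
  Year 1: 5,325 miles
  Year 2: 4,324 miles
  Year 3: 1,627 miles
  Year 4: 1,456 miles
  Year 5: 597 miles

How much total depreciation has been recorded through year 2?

Depreciable base = $53,416 − $100 = $53,316.
Rate = $53,316 / 13,329 miles = $4 per mile.
Year 1: 5,325 × $4 = $21,300. Book value $32,116.
Year 2: 4,324 × $4 = $17,296. Book value $14,820.
Accumulated through year 2 = $53,416 − $14,820 = $38,596.

$38,596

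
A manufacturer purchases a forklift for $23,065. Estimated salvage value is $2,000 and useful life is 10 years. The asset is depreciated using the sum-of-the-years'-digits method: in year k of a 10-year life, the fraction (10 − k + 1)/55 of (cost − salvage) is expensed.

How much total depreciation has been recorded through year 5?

$15,320

Depreciable base = $23,065 − $2,000 = $21,065.
Sum of the years' digits = 10+9+8+7+6+5+4+3+2+1 = 55.
Year 1: $21,065 × 10/55 = $3,830. Book value $19,235.
Year 2: $21,065 × 9/55 = $3,447. Book value $15,788.
Year 3: $21,065 × 8/55 = $3,064. Book value $12,724.
Year 4: $21,065 × 7/55 = $2,681. Book value $10,043.
Year 5: $21,065 × 6/55 = $2,298. Book value $7,745.
Accumulated through year 5 = $23,065 − $7,745 = $15,320.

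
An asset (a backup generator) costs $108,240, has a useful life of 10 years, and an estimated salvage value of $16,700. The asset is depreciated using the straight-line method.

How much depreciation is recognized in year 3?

Depreciable base = $108,240 − $16,700 = $91,540.
Annual expense = $91,540 / 10 = $9,154.

$9,154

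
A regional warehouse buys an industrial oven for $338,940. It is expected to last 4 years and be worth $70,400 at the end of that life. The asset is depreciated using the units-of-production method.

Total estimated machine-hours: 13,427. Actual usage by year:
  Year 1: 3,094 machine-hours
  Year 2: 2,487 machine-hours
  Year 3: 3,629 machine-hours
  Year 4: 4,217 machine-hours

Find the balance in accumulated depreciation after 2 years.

Depreciable base = $338,940 − $70,400 = $268,540.
Rate = $268,540 / 13,427 machine-hours = $20 per machine-hour.
Year 1: 3,094 × $20 = $61,880. Book value $277,060.
Year 2: 2,487 × $20 = $49,740. Book value $227,320.
Accumulated through year 2 = $338,940 − $227,320 = $111,620.

$111,620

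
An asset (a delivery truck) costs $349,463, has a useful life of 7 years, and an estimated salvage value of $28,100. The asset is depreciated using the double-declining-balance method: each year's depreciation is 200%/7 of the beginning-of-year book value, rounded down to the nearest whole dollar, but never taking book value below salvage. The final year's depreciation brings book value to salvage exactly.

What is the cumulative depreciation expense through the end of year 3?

Depreciable base = $349,463 − $28,100 = $321,363.
Year 1: ⌊$349,463 × 200%/7⌋ = $99,846. Book value $249,617.
Year 2: ⌊$249,617 × 200%/7⌋ = $71,319. Book value $178,298.
Year 3: ⌊$178,298 × 200%/7⌋ = $50,942. Book value $127,356.
Accumulated through year 3 = $349,463 − $127,356 = $222,107.

$222,107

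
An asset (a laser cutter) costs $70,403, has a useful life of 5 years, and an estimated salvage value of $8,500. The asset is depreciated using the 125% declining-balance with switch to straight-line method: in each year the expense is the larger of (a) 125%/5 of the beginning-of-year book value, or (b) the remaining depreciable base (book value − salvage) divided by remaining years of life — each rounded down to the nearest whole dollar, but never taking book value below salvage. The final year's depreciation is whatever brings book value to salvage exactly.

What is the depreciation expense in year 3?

$10,367

Depreciable base = $70,403 − $8,500 = $61,903.
Year 1: DB = ⌊$70,403 × 125%/5⌋ = $17,600; SL = ⌊$61,903/5⌋ = $12,380 → take DB $17,600. Book value $52,803.
Year 2: DB = ⌊$52,803 × 125%/5⌋ = $13,200; SL = ⌊$44,303/4⌋ = $11,075 → take DB $13,200. Book value $39,603.
Year 3: DB = ⌊$39,603 × 125%/5⌋ = $9,900; SL = ⌊$31,103/3⌋ = $10,367 → take SL $10,367. Book value $29,236.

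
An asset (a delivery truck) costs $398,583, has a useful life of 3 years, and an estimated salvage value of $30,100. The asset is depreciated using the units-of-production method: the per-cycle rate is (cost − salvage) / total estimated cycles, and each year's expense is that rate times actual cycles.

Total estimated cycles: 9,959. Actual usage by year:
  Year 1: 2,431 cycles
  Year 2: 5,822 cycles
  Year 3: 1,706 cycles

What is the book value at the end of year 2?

Depreciable base = $398,583 − $30,100 = $368,483.
Rate = $368,483 / 9,959 cycles = $37 per cycle.
Year 1: 2,431 × $37 = $89,947. Book value $308,636.
Year 2: 5,822 × $37 = $215,414. Book value $93,222.

$93,222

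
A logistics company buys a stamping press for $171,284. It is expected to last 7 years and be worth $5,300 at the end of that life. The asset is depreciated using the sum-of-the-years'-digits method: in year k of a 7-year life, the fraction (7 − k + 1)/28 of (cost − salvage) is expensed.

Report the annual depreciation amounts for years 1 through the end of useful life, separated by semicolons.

Depreciable base = $171,284 − $5,300 = $165,984.
Sum of the years' digits = 7+6+5+4+3+2+1 = 28.
Year 1: $165,984 × 7/28 = $41,496. Book value $129,788.
Year 2: $165,984 × 6/28 = $35,568. Book value $94,220.
Year 3: $165,984 × 5/28 = $29,640. Book value $64,580.
Year 4: $165,984 × 4/28 = $23,712. Book value $40,868.
Year 5: $165,984 × 3/28 = $17,784. Book value $23,084.
Year 6: $165,984 × 2/28 = $11,856. Book value $11,228.
Year 7: $165,984 × 1/28 = $5,928. Book value $5,300.

$41,496; $35,568; $29,640; $23,712; $17,784; $11,856; $5,928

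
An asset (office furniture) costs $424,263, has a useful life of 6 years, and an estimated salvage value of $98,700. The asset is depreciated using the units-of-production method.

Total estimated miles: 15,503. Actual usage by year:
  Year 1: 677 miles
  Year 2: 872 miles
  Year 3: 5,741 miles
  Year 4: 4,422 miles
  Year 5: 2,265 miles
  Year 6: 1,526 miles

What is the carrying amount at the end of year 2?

Depreciable base = $424,263 − $98,700 = $325,563.
Rate = $325,563 / 15,503 miles = $21 per mile.
Year 1: 677 × $21 = $14,217. Book value $410,046.
Year 2: 872 × $21 = $18,312. Book value $391,734.

$391,734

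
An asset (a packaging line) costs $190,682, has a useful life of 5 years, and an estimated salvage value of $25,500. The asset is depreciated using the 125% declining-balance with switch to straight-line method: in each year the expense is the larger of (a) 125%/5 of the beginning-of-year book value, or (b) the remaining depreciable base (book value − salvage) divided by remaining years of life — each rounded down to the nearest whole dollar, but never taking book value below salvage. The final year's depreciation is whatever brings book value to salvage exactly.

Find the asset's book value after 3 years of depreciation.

Depreciable base = $190,682 − $25,500 = $165,182.
Year 1: DB = ⌊$190,682 × 125%/5⌋ = $47,670; SL = ⌊$165,182/5⌋ = $33,036 → take DB $47,670. Book value $143,012.
Year 2: DB = ⌊$143,012 × 125%/5⌋ = $35,753; SL = ⌊$117,512/4⌋ = $29,378 → take DB $35,753. Book value $107,259.
Year 3: DB = ⌊$107,259 × 125%/5⌋ = $26,814; SL = ⌊$81,759/3⌋ = $27,253 → take SL $27,253. Book value $80,006.

$80,006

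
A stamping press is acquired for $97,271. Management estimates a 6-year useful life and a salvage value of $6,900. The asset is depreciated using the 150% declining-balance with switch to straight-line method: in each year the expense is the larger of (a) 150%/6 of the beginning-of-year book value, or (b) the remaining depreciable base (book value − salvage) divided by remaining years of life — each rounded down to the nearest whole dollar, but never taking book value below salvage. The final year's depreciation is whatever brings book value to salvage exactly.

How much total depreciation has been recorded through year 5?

$78,992

Depreciable base = $97,271 − $6,900 = $90,371.
Year 1: DB = ⌊$97,271 × 150%/6⌋ = $24,317; SL = ⌊$90,371/6⌋ = $15,061 → take DB $24,317. Book value $72,954.
Year 2: DB = ⌊$72,954 × 150%/6⌋ = $18,238; SL = ⌊$66,054/5⌋ = $13,210 → take DB $18,238. Book value $54,716.
Year 3: DB = ⌊$54,716 × 150%/6⌋ = $13,679; SL = ⌊$47,816/4⌋ = $11,954 → take DB $13,679. Book value $41,037.
Year 4: DB = ⌊$41,037 × 150%/6⌋ = $10,259; SL = ⌊$34,137/3⌋ = $11,379 → take SL $11,379. Book value $29,658.
Year 5: DB = ⌊$29,658 × 150%/6⌋ = $7,414; SL = ⌊$22,758/2⌋ = $11,379 → take SL $11,379. Book value $18,279.
Accumulated through year 5 = $97,271 − $18,279 = $78,992.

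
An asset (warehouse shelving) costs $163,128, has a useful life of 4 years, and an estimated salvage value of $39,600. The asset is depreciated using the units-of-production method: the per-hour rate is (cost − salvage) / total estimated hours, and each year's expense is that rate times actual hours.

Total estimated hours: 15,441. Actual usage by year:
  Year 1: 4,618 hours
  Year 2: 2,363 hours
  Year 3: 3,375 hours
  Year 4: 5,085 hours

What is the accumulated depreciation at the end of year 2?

$55,848

Depreciable base = $163,128 − $39,600 = $123,528.
Rate = $123,528 / 15,441 hours = $8 per hour.
Year 1: 4,618 × $8 = $36,944. Book value $126,184.
Year 2: 2,363 × $8 = $18,904. Book value $107,280.
Accumulated through year 2 = $163,128 − $107,280 = $55,848.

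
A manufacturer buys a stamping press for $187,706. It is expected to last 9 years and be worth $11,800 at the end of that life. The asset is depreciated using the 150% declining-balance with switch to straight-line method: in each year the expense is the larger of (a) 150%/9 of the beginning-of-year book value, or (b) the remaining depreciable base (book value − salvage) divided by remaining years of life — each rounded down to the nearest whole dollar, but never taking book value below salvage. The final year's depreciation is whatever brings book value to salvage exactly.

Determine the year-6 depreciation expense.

$15,744

Depreciable base = $187,706 − $11,800 = $175,906.
Year 1: DB = ⌊$187,706 × 150%/9⌋ = $31,284; SL = ⌊$175,906/9⌋ = $19,545 → take DB $31,284. Book value $156,422.
Year 2: DB = ⌊$156,422 × 150%/9⌋ = $26,070; SL = ⌊$144,622/8⌋ = $18,077 → take DB $26,070. Book value $130,352.
Year 3: DB = ⌊$130,352 × 150%/9⌋ = $21,725; SL = ⌊$118,552/7⌋ = $16,936 → take DB $21,725. Book value $108,627.
Year 4: DB = ⌊$108,627 × 150%/9⌋ = $18,104; SL = ⌊$96,827/6⌋ = $16,137 → take DB $18,104. Book value $90,523.
Year 5: DB = ⌊$90,523 × 150%/9⌋ = $15,087; SL = ⌊$78,723/5⌋ = $15,744 → take SL $15,744. Book value $74,779.
Year 6: DB = ⌊$74,779 × 150%/9⌋ = $12,463; SL = ⌊$62,979/4⌋ = $15,744 → take SL $15,744. Book value $59,035.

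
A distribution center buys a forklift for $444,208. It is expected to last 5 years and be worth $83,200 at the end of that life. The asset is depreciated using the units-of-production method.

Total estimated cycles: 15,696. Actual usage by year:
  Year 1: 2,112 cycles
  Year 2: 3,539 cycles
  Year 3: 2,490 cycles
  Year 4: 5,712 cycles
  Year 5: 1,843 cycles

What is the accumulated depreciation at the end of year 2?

Depreciable base = $444,208 − $83,200 = $361,008.
Rate = $361,008 / 15,696 cycles = $23 per cycle.
Year 1: 2,112 × $23 = $48,576. Book value $395,632.
Year 2: 3,539 × $23 = $81,397. Book value $314,235.
Accumulated through year 2 = $444,208 − $314,235 = $129,973.

$129,973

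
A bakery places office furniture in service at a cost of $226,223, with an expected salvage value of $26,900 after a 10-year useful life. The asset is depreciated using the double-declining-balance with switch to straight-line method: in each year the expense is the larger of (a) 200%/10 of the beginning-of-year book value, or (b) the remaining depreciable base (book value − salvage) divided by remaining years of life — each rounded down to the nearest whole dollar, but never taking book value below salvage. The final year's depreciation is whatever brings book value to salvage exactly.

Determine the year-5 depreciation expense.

Depreciable base = $226,223 − $26,900 = $199,323.
Year 1: DB = ⌊$226,223 × 200%/10⌋ = $45,244; SL = ⌊$199,323/10⌋ = $19,932 → take DB $45,244. Book value $180,979.
Year 2: DB = ⌊$180,979 × 200%/10⌋ = $36,195; SL = ⌊$154,079/9⌋ = $17,119 → take DB $36,195. Book value $144,784.
Year 3: DB = ⌊$144,784 × 200%/10⌋ = $28,956; SL = ⌊$117,884/8⌋ = $14,735 → take DB $28,956. Book value $115,828.
Year 4: DB = ⌊$115,828 × 200%/10⌋ = $23,165; SL = ⌊$88,928/7⌋ = $12,704 → take DB $23,165. Book value $92,663.
Year 5: DB = ⌊$92,663 × 200%/10⌋ = $18,532; SL = ⌊$65,763/6⌋ = $10,960 → take DB $18,532. Book value $74,131.

$18,532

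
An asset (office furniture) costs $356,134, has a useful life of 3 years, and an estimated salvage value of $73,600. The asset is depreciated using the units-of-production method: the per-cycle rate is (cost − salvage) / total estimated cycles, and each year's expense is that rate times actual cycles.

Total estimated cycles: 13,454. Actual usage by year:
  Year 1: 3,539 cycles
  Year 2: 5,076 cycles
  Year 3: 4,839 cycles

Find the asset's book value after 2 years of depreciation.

$175,219

Depreciable base = $356,134 − $73,600 = $282,534.
Rate = $282,534 / 13,454 cycles = $21 per cycle.
Year 1: 3,539 × $21 = $74,319. Book value $281,815.
Year 2: 5,076 × $21 = $106,596. Book value $175,219.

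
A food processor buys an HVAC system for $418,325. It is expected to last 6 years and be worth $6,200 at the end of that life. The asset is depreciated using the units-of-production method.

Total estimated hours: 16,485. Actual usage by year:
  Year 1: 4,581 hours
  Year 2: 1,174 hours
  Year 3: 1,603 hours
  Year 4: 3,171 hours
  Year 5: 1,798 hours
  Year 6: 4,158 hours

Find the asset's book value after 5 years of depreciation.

Depreciable base = $418,325 − $6,200 = $412,125.
Rate = $412,125 / 16,485 hours = $25 per hour.
Year 1: 4,581 × $25 = $114,525. Book value $303,800.
Year 2: 1,174 × $25 = $29,350. Book value $274,450.
Year 3: 1,603 × $25 = $40,075. Book value $234,375.
Year 4: 3,171 × $25 = $79,275. Book value $155,100.
Year 5: 1,798 × $25 = $44,950. Book value $110,150.

$110,150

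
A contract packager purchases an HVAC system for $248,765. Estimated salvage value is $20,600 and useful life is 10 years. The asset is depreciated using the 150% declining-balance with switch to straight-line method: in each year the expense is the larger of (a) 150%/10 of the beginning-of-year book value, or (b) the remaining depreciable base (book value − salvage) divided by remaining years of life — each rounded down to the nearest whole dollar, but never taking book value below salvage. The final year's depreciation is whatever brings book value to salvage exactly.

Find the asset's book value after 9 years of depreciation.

Depreciable base = $248,765 − $20,600 = $228,165.
Year 1: DB = ⌊$248,765 × 150%/10⌋ = $37,314; SL = ⌊$228,165/10⌋ = $22,816 → take DB $37,314. Book value $211,451.
Year 2: DB = ⌊$211,451 × 150%/10⌋ = $31,717; SL = ⌊$190,851/9⌋ = $21,205 → take DB $31,717. Book value $179,734.
Year 3: DB = ⌊$179,734 × 150%/10⌋ = $26,960; SL = ⌊$159,134/8⌋ = $19,891 → take DB $26,960. Book value $152,774.
Year 4: DB = ⌊$152,774 × 150%/10⌋ = $22,916; SL = ⌊$132,174/7⌋ = $18,882 → take DB $22,916. Book value $129,858.
Year 5: DB = ⌊$129,858 × 150%/10⌋ = $19,478; SL = ⌊$109,258/6⌋ = $18,209 → take DB $19,478. Book value $110,380.
Year 6: DB = ⌊$110,380 × 150%/10⌋ = $16,557; SL = ⌊$89,780/5⌋ = $17,956 → take SL $17,956. Book value $92,424.
Year 7: DB = ⌊$92,424 × 150%/10⌋ = $13,863; SL = ⌊$71,824/4⌋ = $17,956 → take SL $17,956. Book value $74,468.
Year 8: DB = ⌊$74,468 × 150%/10⌋ = $11,170; SL = ⌊$53,868/3⌋ = $17,956 → take SL $17,956. Book value $56,512.
Year 9: DB = ⌊$56,512 × 150%/10⌋ = $8,476; SL = ⌊$35,912/2⌋ = $17,956 → take SL $17,956. Book value $38,556.

$38,556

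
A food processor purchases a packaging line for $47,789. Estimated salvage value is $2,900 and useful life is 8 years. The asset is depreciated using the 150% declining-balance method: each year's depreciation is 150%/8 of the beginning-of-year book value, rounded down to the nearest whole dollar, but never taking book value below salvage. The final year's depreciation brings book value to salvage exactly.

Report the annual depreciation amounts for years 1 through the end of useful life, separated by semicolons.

Depreciable base = $47,789 − $2,900 = $44,889.
Year 1: ⌊$47,789 × 150%/8⌋ = $8,960. Book value $38,829.
Year 2: ⌊$38,829 × 150%/8⌋ = $7,280. Book value $31,549.
Year 3: ⌊$31,549 × 150%/8⌋ = $5,915. Book value $25,634.
Year 4: ⌊$25,634 × 150%/8⌋ = $4,806. Book value $20,828.
Year 5: ⌊$20,828 × 150%/8⌋ = $3,905. Book value $16,923.
Year 6: ⌊$16,923 × 150%/8⌋ = $3,173. Book value $13,750.
Year 7: ⌊$13,750 × 150%/8⌋ = $2,578. Book value $11,172.
Year 8 (final): $11,172 − $2,900 = $8,272. Book value $2,900.

$8,960; $7,280; $5,915; $4,806; $3,905; $3,173; $2,578; $8,272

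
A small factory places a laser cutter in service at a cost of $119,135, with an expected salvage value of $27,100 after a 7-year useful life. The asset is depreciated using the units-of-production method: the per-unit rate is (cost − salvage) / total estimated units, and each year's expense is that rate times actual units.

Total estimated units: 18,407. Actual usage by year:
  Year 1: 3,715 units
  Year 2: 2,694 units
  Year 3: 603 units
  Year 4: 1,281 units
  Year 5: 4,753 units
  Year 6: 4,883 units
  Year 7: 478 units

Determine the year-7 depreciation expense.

$2,390

Depreciable base = $119,135 − $27,100 = $92,035.
Rate = $92,035 / 18,407 units = $5 per unit.
Year 1: 3,715 × $5 = $18,575. Book value $100,560.
Year 2: 2,694 × $5 = $13,470. Book value $87,090.
Year 3: 603 × $5 = $3,015. Book value $84,075.
Year 4: 1,281 × $5 = $6,405. Book value $77,670.
Year 5: 4,753 × $5 = $23,765. Book value $53,905.
Year 6: 4,883 × $5 = $24,415. Book value $29,490.
Year 7: 478 × $5 = $2,390. Book value $27,100.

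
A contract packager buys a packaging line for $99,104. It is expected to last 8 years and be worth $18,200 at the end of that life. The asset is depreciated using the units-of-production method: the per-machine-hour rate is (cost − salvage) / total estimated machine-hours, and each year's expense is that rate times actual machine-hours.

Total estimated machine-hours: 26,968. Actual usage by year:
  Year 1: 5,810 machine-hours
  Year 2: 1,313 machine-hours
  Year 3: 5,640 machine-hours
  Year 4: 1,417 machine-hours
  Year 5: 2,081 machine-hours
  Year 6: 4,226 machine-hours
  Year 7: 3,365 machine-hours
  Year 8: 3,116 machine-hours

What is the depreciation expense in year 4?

Depreciable base = $99,104 − $18,200 = $80,904.
Rate = $80,904 / 26,968 machine-hours = $3 per machine-hour.
Year 1: 5,810 × $3 = $17,430. Book value $81,674.
Year 2: 1,313 × $3 = $3,939. Book value $77,735.
Year 3: 5,640 × $3 = $16,920. Book value $60,815.
Year 4: 1,417 × $3 = $4,251. Book value $56,564.

$4,251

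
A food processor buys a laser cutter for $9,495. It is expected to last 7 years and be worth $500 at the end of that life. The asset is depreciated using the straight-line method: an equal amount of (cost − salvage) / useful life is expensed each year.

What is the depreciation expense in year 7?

Depreciable base = $9,495 − $500 = $8,995.
Annual expense = $8,995 / 7 = $1,285.

$1,285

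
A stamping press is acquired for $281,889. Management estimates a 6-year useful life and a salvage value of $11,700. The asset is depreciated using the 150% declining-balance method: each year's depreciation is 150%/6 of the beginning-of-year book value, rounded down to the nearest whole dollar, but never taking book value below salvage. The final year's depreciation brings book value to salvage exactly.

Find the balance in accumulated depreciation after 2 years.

Depreciable base = $281,889 − $11,700 = $270,189.
Year 1: ⌊$281,889 × 150%/6⌋ = $70,472. Book value $211,417.
Year 2: ⌊$211,417 × 150%/6⌋ = $52,854. Book value $158,563.
Accumulated through year 2 = $281,889 − $158,563 = $123,326.

$123,326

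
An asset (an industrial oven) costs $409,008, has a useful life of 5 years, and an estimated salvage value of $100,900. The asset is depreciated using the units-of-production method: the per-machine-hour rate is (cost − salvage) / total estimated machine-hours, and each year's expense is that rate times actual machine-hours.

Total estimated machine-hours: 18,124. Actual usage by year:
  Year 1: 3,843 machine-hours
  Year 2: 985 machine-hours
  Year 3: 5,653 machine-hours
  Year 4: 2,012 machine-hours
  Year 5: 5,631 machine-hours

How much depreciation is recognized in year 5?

$95,727

Depreciable base = $409,008 − $100,900 = $308,108.
Rate = $308,108 / 18,124 machine-hours = $17 per machine-hour.
Year 1: 3,843 × $17 = $65,331. Book value $343,677.
Year 2: 985 × $17 = $16,745. Book value $326,932.
Year 3: 5,653 × $17 = $96,101. Book value $230,831.
Year 4: 2,012 × $17 = $34,204. Book value $196,627.
Year 5: 5,631 × $17 = $95,727. Book value $100,900.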